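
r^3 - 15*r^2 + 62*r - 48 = (r - 8)*(r - 6)*(r - 1)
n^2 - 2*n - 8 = (n - 4)*(n + 2)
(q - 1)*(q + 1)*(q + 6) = q^3 + 6*q^2 - q - 6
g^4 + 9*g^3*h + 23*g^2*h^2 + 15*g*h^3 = g*(g + h)*(g + 3*h)*(g + 5*h)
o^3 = o^3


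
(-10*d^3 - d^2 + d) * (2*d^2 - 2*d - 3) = -20*d^5 + 18*d^4 + 34*d^3 + d^2 - 3*d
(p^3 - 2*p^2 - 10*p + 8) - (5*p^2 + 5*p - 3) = p^3 - 7*p^2 - 15*p + 11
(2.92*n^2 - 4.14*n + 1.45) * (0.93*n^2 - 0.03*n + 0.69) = 2.7156*n^4 - 3.9378*n^3 + 3.4875*n^2 - 2.9001*n + 1.0005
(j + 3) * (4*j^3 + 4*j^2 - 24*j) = 4*j^4 + 16*j^3 - 12*j^2 - 72*j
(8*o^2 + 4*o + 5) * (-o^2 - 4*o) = -8*o^4 - 36*o^3 - 21*o^2 - 20*o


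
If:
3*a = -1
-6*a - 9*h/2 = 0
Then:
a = -1/3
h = 4/9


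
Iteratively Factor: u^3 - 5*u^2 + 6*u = (u)*(u^2 - 5*u + 6) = u*(u - 3)*(u - 2)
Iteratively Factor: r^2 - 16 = (r + 4)*(r - 4)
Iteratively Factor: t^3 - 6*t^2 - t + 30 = (t - 3)*(t^2 - 3*t - 10) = (t - 3)*(t + 2)*(t - 5)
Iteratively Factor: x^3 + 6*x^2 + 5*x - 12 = (x + 3)*(x^2 + 3*x - 4) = (x + 3)*(x + 4)*(x - 1)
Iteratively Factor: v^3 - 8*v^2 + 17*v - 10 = (v - 1)*(v^2 - 7*v + 10) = (v - 5)*(v - 1)*(v - 2)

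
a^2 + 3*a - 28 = (a - 4)*(a + 7)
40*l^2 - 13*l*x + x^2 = (-8*l + x)*(-5*l + x)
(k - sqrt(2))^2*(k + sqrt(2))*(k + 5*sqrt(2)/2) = k^4 + 3*sqrt(2)*k^3/2 - 7*k^2 - 3*sqrt(2)*k + 10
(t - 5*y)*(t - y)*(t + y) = t^3 - 5*t^2*y - t*y^2 + 5*y^3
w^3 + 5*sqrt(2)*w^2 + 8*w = w*(w + sqrt(2))*(w + 4*sqrt(2))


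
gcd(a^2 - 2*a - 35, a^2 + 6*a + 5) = a + 5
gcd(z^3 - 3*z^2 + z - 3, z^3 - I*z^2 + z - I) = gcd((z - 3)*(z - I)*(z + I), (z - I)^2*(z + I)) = z^2 + 1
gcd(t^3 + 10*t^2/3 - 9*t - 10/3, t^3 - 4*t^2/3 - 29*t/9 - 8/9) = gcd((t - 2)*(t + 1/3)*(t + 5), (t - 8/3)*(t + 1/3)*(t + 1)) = t + 1/3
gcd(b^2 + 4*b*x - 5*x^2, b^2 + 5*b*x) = b + 5*x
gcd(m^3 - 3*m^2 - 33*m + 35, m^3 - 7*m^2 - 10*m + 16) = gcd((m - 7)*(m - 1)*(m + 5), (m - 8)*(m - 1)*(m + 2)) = m - 1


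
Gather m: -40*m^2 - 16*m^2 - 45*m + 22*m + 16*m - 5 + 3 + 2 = -56*m^2 - 7*m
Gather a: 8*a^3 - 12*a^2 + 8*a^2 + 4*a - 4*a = 8*a^3 - 4*a^2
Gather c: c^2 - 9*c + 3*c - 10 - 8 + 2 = c^2 - 6*c - 16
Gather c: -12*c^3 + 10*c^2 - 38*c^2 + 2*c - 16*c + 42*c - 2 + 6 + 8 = -12*c^3 - 28*c^2 + 28*c + 12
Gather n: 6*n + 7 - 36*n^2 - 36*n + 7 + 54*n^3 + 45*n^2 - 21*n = 54*n^3 + 9*n^2 - 51*n + 14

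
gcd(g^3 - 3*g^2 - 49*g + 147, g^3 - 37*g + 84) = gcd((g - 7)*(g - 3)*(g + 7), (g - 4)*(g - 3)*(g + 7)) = g^2 + 4*g - 21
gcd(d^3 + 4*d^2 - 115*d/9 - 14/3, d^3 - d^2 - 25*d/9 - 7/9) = d^2 - 2*d - 7/9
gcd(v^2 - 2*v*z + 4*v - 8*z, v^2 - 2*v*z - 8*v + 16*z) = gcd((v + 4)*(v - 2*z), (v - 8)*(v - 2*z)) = -v + 2*z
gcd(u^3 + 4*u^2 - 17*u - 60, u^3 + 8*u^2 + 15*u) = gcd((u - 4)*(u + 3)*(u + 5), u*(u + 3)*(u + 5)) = u^2 + 8*u + 15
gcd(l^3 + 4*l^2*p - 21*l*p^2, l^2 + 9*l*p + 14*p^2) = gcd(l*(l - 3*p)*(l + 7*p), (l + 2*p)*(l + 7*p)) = l + 7*p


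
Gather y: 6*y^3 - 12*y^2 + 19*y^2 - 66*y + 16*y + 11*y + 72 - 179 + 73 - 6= 6*y^3 + 7*y^2 - 39*y - 40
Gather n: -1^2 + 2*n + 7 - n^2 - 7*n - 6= -n^2 - 5*n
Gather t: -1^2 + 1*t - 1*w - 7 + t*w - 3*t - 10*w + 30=t*(w - 2) - 11*w + 22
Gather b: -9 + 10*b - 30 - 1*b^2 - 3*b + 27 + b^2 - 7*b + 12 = 0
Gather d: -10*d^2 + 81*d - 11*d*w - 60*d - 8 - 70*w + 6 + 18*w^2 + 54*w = -10*d^2 + d*(21 - 11*w) + 18*w^2 - 16*w - 2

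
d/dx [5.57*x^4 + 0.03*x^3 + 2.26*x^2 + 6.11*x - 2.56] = 22.28*x^3 + 0.09*x^2 + 4.52*x + 6.11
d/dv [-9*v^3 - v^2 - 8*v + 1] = -27*v^2 - 2*v - 8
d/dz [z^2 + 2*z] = 2*z + 2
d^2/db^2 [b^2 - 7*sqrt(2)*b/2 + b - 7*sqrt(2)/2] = 2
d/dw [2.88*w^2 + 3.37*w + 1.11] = 5.76*w + 3.37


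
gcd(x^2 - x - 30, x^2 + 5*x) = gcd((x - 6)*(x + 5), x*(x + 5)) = x + 5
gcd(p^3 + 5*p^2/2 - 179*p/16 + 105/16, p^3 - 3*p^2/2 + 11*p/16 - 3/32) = p - 3/4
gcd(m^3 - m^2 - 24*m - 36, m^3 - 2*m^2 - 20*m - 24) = m^2 - 4*m - 12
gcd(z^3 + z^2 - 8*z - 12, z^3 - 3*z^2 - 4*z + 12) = z^2 - z - 6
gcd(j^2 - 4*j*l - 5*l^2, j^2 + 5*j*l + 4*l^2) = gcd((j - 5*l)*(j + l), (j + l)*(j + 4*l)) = j + l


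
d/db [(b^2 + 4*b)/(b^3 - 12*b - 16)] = (-b^3 - 6*b^2 - 32)/(b^5 - 2*b^4 - 20*b^3 + 8*b^2 + 128*b + 128)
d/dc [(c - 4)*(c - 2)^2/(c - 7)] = (c - 2)*((c - 7)*(3*c - 10) - (c - 4)*(c - 2))/(c - 7)^2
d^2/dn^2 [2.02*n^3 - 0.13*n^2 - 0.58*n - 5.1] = 12.12*n - 0.26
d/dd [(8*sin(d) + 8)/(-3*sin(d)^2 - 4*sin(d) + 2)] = 24*(sin(d)^2 + 2*sin(d) + 2)*cos(d)/(3*sin(d)^2 + 4*sin(d) - 2)^2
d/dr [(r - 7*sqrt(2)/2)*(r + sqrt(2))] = 2*r - 5*sqrt(2)/2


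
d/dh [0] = 0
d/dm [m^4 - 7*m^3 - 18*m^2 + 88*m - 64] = 4*m^3 - 21*m^2 - 36*m + 88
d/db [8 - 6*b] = -6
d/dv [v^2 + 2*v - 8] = 2*v + 2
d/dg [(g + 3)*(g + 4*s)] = 2*g + 4*s + 3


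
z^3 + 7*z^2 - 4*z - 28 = (z - 2)*(z + 2)*(z + 7)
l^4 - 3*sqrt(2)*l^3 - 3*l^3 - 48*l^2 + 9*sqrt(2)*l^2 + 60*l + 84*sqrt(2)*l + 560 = (l - 7)*(l + 4)*(l - 5*sqrt(2))*(l + 2*sqrt(2))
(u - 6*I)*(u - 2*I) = u^2 - 8*I*u - 12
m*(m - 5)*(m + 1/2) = m^3 - 9*m^2/2 - 5*m/2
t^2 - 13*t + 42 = (t - 7)*(t - 6)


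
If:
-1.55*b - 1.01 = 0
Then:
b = -0.65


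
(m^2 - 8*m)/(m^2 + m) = (m - 8)/(m + 1)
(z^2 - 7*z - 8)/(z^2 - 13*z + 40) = (z + 1)/(z - 5)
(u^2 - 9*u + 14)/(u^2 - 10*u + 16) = (u - 7)/(u - 8)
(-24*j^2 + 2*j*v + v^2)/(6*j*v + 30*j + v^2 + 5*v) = (-4*j + v)/(v + 5)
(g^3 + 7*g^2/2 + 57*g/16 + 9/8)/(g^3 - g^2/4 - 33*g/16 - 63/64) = 4*(g + 2)/(4*g - 7)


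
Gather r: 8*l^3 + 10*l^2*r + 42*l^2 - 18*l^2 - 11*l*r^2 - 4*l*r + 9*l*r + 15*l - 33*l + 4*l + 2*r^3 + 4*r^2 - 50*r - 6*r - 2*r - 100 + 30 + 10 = 8*l^3 + 24*l^2 - 14*l + 2*r^3 + r^2*(4 - 11*l) + r*(10*l^2 + 5*l - 58) - 60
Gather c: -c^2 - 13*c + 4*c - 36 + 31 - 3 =-c^2 - 9*c - 8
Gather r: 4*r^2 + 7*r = 4*r^2 + 7*r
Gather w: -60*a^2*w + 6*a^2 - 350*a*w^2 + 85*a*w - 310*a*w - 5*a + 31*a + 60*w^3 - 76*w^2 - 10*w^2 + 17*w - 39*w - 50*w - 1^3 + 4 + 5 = 6*a^2 + 26*a + 60*w^3 + w^2*(-350*a - 86) + w*(-60*a^2 - 225*a - 72) + 8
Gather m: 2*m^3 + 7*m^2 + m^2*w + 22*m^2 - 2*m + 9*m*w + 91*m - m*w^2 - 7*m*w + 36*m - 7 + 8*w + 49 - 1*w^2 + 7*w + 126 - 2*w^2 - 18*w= 2*m^3 + m^2*(w + 29) + m*(-w^2 + 2*w + 125) - 3*w^2 - 3*w + 168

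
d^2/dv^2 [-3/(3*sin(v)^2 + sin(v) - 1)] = 3*(36*sin(v)^4 + 9*sin(v)^3 - 41*sin(v)^2 - 17*sin(v) - 8)/(3*sin(v)^2 + sin(v) - 1)^3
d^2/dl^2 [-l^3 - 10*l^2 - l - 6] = -6*l - 20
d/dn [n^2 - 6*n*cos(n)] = 6*n*sin(n) + 2*n - 6*cos(n)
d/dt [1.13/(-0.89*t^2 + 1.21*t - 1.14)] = (2.0114*t - 1.3673)/(0.89*t^2 - 1.21*t + 1.14)^2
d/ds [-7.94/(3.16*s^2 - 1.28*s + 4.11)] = (50.1808*s - 10.1632)/(3.16*s^2 - 1.28*s + 4.11)^2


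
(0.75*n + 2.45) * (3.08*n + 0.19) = 2.31*n^2 + 7.6885*n + 0.4655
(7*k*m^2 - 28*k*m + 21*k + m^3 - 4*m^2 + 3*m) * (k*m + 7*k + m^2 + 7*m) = 7*k^2*m^3 + 21*k^2*m^2 - 175*k^2*m + 147*k^2 + 8*k*m^4 + 24*k*m^3 - 200*k*m^2 + 168*k*m + m^5 + 3*m^4 - 25*m^3 + 21*m^2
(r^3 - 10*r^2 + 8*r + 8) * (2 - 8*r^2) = -8*r^5 + 80*r^4 - 62*r^3 - 84*r^2 + 16*r + 16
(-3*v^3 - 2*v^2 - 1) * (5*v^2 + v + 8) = -15*v^5 - 13*v^4 - 26*v^3 - 21*v^2 - v - 8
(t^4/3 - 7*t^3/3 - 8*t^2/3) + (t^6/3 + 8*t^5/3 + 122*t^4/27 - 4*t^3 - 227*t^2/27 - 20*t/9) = t^6/3 + 8*t^5/3 + 131*t^4/27 - 19*t^3/3 - 299*t^2/27 - 20*t/9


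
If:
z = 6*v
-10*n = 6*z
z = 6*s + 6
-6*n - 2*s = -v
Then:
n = 36/103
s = -113/103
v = -10/103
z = -60/103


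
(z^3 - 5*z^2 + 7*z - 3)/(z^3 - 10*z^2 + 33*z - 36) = (z^2 - 2*z + 1)/(z^2 - 7*z + 12)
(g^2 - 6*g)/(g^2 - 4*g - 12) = g/(g + 2)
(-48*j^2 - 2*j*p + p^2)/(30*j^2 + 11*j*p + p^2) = (-8*j + p)/(5*j + p)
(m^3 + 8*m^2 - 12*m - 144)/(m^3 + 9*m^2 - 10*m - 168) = (m + 6)/(m + 7)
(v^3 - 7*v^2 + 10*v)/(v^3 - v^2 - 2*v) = (v - 5)/(v + 1)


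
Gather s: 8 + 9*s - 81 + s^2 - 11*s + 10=s^2 - 2*s - 63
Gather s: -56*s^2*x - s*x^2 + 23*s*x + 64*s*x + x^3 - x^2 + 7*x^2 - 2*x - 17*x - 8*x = -56*s^2*x + s*(-x^2 + 87*x) + x^3 + 6*x^2 - 27*x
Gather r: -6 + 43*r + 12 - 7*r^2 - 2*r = -7*r^2 + 41*r + 6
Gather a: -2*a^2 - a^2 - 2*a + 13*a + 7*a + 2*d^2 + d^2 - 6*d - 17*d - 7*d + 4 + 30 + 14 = -3*a^2 + 18*a + 3*d^2 - 30*d + 48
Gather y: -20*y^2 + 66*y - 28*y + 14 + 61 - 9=-20*y^2 + 38*y + 66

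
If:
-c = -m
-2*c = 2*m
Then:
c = 0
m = 0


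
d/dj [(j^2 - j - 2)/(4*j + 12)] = (j^2 + 6*j - 1)/(4*(j^2 + 6*j + 9))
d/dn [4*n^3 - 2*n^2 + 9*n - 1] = 12*n^2 - 4*n + 9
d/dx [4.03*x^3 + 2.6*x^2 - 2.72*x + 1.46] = 12.09*x^2 + 5.2*x - 2.72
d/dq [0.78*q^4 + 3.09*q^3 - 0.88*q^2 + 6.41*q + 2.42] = 3.12*q^3 + 9.27*q^2 - 1.76*q + 6.41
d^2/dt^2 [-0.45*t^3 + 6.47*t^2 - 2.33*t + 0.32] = 12.94 - 2.7*t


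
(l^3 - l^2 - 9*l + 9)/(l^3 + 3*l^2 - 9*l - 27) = (l - 1)/(l + 3)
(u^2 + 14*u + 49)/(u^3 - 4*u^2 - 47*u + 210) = (u + 7)/(u^2 - 11*u + 30)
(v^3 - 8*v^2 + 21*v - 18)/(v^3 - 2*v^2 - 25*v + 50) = (v^2 - 6*v + 9)/(v^2 - 25)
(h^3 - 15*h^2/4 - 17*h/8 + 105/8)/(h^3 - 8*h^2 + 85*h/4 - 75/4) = (4*h + 7)/(2*(2*h - 5))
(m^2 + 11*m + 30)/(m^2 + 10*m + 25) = (m + 6)/(m + 5)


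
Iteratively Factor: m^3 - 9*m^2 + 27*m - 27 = (m - 3)*(m^2 - 6*m + 9) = (m - 3)^2*(m - 3)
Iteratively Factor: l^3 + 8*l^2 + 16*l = (l + 4)*(l^2 + 4*l) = l*(l + 4)*(l + 4)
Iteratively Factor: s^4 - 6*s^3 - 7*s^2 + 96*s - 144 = (s - 3)*(s^3 - 3*s^2 - 16*s + 48) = (s - 4)*(s - 3)*(s^2 + s - 12) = (s - 4)*(s - 3)^2*(s + 4)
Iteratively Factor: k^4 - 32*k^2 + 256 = (k - 4)*(k^3 + 4*k^2 - 16*k - 64) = (k - 4)*(k + 4)*(k^2 - 16) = (k - 4)^2*(k + 4)*(k + 4)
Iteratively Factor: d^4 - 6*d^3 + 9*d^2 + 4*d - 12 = (d + 1)*(d^3 - 7*d^2 + 16*d - 12) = (d - 2)*(d + 1)*(d^2 - 5*d + 6) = (d - 2)^2*(d + 1)*(d - 3)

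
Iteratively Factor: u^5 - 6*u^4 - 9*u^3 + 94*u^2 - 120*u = (u - 2)*(u^4 - 4*u^3 - 17*u^2 + 60*u) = u*(u - 2)*(u^3 - 4*u^2 - 17*u + 60) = u*(u - 3)*(u - 2)*(u^2 - u - 20) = u*(u - 3)*(u - 2)*(u + 4)*(u - 5)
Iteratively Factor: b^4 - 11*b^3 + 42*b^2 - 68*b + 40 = (b - 2)*(b^3 - 9*b^2 + 24*b - 20) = (b - 5)*(b - 2)*(b^2 - 4*b + 4) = (b - 5)*(b - 2)^2*(b - 2)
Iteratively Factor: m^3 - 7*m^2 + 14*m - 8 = (m - 1)*(m^2 - 6*m + 8) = (m - 2)*(m - 1)*(m - 4)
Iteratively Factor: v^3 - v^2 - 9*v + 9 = (v + 3)*(v^2 - 4*v + 3) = (v - 3)*(v + 3)*(v - 1)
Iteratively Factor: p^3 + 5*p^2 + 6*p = (p + 3)*(p^2 + 2*p) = p*(p + 3)*(p + 2)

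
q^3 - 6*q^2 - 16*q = q*(q - 8)*(q + 2)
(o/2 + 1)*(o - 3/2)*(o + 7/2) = o^3/2 + 2*o^2 - 5*o/8 - 21/4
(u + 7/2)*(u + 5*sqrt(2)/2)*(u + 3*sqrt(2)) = u^3 + 7*u^2/2 + 11*sqrt(2)*u^2/2 + 15*u + 77*sqrt(2)*u/4 + 105/2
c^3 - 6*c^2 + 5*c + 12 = (c - 4)*(c - 3)*(c + 1)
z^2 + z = z*(z + 1)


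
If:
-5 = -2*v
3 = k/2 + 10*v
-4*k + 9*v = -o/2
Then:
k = -44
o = -397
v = 5/2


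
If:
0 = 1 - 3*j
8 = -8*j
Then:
No Solution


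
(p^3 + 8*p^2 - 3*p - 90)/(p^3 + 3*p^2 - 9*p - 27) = (p^2 + 11*p + 30)/(p^2 + 6*p + 9)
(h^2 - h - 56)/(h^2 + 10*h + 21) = (h - 8)/(h + 3)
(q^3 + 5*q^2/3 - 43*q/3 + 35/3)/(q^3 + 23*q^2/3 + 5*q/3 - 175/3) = (q - 1)/(q + 5)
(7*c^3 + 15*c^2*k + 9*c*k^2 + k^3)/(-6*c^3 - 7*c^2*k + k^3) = (-7*c^2 - 8*c*k - k^2)/(6*c^2 + c*k - k^2)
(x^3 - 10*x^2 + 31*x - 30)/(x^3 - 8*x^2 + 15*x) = (x - 2)/x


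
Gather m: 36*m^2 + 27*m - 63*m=36*m^2 - 36*m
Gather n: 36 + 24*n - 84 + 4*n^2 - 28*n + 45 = 4*n^2 - 4*n - 3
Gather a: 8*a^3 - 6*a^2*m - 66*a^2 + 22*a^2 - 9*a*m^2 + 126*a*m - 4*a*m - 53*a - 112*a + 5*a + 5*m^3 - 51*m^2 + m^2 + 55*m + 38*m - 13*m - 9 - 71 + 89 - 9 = 8*a^3 + a^2*(-6*m - 44) + a*(-9*m^2 + 122*m - 160) + 5*m^3 - 50*m^2 + 80*m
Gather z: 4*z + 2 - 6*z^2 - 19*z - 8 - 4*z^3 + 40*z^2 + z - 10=-4*z^3 + 34*z^2 - 14*z - 16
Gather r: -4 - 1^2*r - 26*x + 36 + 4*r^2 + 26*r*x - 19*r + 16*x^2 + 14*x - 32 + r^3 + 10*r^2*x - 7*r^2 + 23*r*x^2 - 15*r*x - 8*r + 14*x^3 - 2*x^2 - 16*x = r^3 + r^2*(10*x - 3) + r*(23*x^2 + 11*x - 28) + 14*x^3 + 14*x^2 - 28*x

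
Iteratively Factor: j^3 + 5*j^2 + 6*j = (j + 3)*(j^2 + 2*j) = j*(j + 3)*(j + 2)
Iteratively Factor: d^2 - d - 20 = (d - 5)*(d + 4)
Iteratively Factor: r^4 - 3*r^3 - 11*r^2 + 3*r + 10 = (r + 1)*(r^3 - 4*r^2 - 7*r + 10) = (r - 5)*(r + 1)*(r^2 + r - 2) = (r - 5)*(r - 1)*(r + 1)*(r + 2)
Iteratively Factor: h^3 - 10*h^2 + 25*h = (h - 5)*(h^2 - 5*h) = h*(h - 5)*(h - 5)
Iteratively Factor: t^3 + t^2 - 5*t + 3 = (t + 3)*(t^2 - 2*t + 1) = (t - 1)*(t + 3)*(t - 1)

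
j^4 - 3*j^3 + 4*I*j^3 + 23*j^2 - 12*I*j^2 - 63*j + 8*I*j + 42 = (j - 2)*(j - 1)*(j - 3*I)*(j + 7*I)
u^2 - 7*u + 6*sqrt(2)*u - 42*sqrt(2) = (u - 7)*(u + 6*sqrt(2))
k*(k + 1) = k^2 + k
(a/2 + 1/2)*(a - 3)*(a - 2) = a^3/2 - 2*a^2 + a/2 + 3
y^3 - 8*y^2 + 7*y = y*(y - 7)*(y - 1)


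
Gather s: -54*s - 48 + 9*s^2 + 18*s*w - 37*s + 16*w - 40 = 9*s^2 + s*(18*w - 91) + 16*w - 88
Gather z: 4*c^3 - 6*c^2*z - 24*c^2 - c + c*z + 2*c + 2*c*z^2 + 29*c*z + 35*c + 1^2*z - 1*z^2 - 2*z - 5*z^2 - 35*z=4*c^3 - 24*c^2 + 36*c + z^2*(2*c - 6) + z*(-6*c^2 + 30*c - 36)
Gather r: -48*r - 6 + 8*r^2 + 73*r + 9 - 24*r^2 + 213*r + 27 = -16*r^2 + 238*r + 30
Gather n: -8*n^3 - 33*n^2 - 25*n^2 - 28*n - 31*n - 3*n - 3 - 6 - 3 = -8*n^3 - 58*n^2 - 62*n - 12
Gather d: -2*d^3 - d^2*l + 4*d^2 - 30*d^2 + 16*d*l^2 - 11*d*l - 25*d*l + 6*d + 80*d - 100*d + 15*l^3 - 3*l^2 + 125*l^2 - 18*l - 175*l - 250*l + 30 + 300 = -2*d^3 + d^2*(-l - 26) + d*(16*l^2 - 36*l - 14) + 15*l^3 + 122*l^2 - 443*l + 330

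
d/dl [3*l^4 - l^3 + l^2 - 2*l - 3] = 12*l^3 - 3*l^2 + 2*l - 2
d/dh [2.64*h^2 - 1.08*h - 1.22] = 5.28*h - 1.08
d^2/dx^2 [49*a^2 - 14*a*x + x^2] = 2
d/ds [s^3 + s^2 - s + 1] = 3*s^2 + 2*s - 1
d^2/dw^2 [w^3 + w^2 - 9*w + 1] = 6*w + 2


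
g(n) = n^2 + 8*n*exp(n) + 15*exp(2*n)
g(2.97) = 6170.97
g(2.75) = 4022.08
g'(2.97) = 12023.05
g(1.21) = 202.61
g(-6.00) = 35.88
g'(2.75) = 7815.54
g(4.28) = 80772.05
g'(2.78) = 8287.68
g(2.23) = 1468.20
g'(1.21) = 399.09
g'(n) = 8*n*exp(n) + 2*n + 30*exp(2*n) + 8*exp(n)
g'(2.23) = 2839.39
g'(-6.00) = -12.10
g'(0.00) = 38.00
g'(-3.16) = -7.00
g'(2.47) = 4526.24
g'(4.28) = 159620.43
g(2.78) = 4263.56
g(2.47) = 2336.27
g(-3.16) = 8.94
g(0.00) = 15.00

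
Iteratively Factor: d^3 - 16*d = (d - 4)*(d^2 + 4*d) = (d - 4)*(d + 4)*(d)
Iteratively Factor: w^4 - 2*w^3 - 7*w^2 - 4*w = (w + 1)*(w^3 - 3*w^2 - 4*w) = (w + 1)^2*(w^2 - 4*w) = (w - 4)*(w + 1)^2*(w)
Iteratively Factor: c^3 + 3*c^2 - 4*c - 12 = (c + 3)*(c^2 - 4) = (c + 2)*(c + 3)*(c - 2)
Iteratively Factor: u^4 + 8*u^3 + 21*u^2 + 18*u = (u + 3)*(u^3 + 5*u^2 + 6*u) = (u + 2)*(u + 3)*(u^2 + 3*u) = u*(u + 2)*(u + 3)*(u + 3)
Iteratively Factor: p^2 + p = (p)*(p + 1)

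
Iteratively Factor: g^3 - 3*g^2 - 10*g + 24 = (g - 4)*(g^2 + g - 6) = (g - 4)*(g - 2)*(g + 3)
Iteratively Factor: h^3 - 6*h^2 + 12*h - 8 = (h - 2)*(h^2 - 4*h + 4) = (h - 2)^2*(h - 2)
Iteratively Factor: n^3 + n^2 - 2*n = (n)*(n^2 + n - 2) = n*(n + 2)*(n - 1)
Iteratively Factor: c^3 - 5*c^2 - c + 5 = (c + 1)*(c^2 - 6*c + 5) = (c - 1)*(c + 1)*(c - 5)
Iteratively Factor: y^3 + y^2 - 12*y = (y + 4)*(y^2 - 3*y) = y*(y + 4)*(y - 3)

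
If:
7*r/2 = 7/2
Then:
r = 1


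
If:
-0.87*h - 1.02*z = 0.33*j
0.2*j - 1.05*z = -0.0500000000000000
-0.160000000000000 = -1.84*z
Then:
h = -0.18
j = 0.21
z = 0.09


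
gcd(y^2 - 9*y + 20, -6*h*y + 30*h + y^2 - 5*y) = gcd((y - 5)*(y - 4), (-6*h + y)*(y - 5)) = y - 5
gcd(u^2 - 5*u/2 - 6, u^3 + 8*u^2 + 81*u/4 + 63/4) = u + 3/2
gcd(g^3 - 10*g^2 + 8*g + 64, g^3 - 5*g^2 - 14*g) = g + 2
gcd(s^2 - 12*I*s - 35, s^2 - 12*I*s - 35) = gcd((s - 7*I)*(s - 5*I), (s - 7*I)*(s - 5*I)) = s^2 - 12*I*s - 35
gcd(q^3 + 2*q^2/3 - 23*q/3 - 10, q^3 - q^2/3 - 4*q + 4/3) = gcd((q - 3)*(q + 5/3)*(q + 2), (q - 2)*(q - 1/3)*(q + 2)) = q + 2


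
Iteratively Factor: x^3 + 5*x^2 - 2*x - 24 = (x + 3)*(x^2 + 2*x - 8) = (x - 2)*(x + 3)*(x + 4)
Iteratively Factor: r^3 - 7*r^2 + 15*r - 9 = (r - 3)*(r^2 - 4*r + 3) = (r - 3)^2*(r - 1)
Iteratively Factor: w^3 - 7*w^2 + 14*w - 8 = (w - 4)*(w^2 - 3*w + 2) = (w - 4)*(w - 2)*(w - 1)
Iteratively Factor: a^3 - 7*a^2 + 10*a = (a)*(a^2 - 7*a + 10) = a*(a - 5)*(a - 2)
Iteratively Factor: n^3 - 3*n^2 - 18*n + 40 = (n - 2)*(n^2 - n - 20) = (n - 2)*(n + 4)*(n - 5)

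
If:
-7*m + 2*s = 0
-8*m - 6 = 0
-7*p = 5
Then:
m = -3/4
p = -5/7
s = -21/8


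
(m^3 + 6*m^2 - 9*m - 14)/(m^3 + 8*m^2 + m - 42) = (m + 1)/(m + 3)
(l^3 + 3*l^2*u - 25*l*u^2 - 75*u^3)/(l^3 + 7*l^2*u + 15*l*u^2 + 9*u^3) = (l^2 - 25*u^2)/(l^2 + 4*l*u + 3*u^2)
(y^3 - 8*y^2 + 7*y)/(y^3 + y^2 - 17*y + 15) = y*(y - 7)/(y^2 + 2*y - 15)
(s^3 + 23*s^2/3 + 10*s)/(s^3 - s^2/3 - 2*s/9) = 3*(3*s^2 + 23*s + 30)/(9*s^2 - 3*s - 2)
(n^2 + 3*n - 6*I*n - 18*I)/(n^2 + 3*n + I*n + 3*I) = (n - 6*I)/(n + I)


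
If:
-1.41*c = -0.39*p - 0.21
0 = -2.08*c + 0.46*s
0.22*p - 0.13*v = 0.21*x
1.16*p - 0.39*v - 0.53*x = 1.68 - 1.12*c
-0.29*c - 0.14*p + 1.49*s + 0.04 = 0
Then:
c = -0.02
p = -0.61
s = -0.09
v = -33.44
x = 20.06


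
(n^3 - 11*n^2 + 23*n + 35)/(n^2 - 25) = (n^2 - 6*n - 7)/(n + 5)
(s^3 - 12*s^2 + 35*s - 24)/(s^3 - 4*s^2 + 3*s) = (s - 8)/s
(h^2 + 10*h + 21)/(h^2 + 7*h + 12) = (h + 7)/(h + 4)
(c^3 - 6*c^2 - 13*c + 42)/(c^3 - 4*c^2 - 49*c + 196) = (c^2 + c - 6)/(c^2 + 3*c - 28)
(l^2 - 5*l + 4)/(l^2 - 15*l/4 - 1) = 4*(l - 1)/(4*l + 1)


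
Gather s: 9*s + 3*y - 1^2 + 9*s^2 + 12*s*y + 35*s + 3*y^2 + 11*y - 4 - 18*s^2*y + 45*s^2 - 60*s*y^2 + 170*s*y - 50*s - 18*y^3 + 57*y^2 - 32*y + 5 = s^2*(54 - 18*y) + s*(-60*y^2 + 182*y - 6) - 18*y^3 + 60*y^2 - 18*y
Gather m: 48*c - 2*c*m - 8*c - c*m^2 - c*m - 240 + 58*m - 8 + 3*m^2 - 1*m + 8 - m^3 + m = 40*c - m^3 + m^2*(3 - c) + m*(58 - 3*c) - 240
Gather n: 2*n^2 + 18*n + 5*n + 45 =2*n^2 + 23*n + 45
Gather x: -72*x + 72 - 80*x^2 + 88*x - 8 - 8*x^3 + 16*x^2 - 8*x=-8*x^3 - 64*x^2 + 8*x + 64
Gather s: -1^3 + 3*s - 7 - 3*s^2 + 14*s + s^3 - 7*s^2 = s^3 - 10*s^2 + 17*s - 8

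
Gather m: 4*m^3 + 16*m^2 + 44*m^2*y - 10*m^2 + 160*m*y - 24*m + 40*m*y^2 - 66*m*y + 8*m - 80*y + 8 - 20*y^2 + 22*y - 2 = 4*m^3 + m^2*(44*y + 6) + m*(40*y^2 + 94*y - 16) - 20*y^2 - 58*y + 6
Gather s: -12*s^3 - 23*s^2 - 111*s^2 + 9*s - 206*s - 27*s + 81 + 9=-12*s^3 - 134*s^2 - 224*s + 90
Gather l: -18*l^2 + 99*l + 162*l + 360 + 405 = -18*l^2 + 261*l + 765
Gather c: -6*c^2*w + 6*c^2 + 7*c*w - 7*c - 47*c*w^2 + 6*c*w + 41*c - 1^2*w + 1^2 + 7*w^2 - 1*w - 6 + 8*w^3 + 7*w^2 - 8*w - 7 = c^2*(6 - 6*w) + c*(-47*w^2 + 13*w + 34) + 8*w^3 + 14*w^2 - 10*w - 12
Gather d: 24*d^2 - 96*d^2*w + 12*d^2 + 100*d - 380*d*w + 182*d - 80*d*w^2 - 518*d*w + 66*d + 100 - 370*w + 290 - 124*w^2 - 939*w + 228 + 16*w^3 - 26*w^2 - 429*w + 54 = d^2*(36 - 96*w) + d*(-80*w^2 - 898*w + 348) + 16*w^3 - 150*w^2 - 1738*w + 672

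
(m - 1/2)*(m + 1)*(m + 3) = m^3 + 7*m^2/2 + m - 3/2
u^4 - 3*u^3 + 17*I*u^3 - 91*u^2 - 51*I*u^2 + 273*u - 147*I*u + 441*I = (u - 3)*(u + 3*I)*(u + 7*I)^2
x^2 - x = x*(x - 1)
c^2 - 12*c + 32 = (c - 8)*(c - 4)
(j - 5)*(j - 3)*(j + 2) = j^3 - 6*j^2 - j + 30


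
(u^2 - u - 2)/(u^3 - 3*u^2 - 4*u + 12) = (u + 1)/(u^2 - u - 6)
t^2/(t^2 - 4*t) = t/(t - 4)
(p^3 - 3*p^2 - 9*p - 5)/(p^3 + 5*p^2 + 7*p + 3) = (p - 5)/(p + 3)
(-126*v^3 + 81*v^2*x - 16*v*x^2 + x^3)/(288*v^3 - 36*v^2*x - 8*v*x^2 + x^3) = (21*v^2 - 10*v*x + x^2)/(-48*v^2 - 2*v*x + x^2)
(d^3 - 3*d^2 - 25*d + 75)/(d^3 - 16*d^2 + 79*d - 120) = (d + 5)/(d - 8)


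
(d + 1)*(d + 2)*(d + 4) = d^3 + 7*d^2 + 14*d + 8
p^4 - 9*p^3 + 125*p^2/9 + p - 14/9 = (p - 7)*(p - 2)*(p - 1/3)*(p + 1/3)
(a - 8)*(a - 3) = a^2 - 11*a + 24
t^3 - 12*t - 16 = (t - 4)*(t + 2)^2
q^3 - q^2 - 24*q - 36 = (q - 6)*(q + 2)*(q + 3)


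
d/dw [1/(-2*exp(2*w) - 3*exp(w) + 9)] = (4*exp(w) + 3)*exp(w)/(2*exp(2*w) + 3*exp(w) - 9)^2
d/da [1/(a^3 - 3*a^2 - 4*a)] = (-3*a^2 + 6*a + 4)/(a^2*(-a^2 + 3*a + 4)^2)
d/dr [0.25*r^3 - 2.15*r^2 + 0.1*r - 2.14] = 0.75*r^2 - 4.3*r + 0.1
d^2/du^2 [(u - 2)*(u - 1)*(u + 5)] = 6*u + 4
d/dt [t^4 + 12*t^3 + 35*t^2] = 2*t*(2*t^2 + 18*t + 35)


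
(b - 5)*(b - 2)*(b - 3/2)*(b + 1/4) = b^4 - 33*b^3/4 + 147*b^2/8 - 79*b/8 - 15/4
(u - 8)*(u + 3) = u^2 - 5*u - 24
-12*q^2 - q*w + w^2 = (-4*q + w)*(3*q + w)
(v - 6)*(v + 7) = v^2 + v - 42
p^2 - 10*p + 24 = (p - 6)*(p - 4)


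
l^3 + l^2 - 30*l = l*(l - 5)*(l + 6)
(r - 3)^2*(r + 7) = r^3 + r^2 - 33*r + 63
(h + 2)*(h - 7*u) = h^2 - 7*h*u + 2*h - 14*u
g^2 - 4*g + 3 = (g - 3)*(g - 1)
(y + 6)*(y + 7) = y^2 + 13*y + 42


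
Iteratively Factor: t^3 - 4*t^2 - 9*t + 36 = (t - 4)*(t^2 - 9) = (t - 4)*(t - 3)*(t + 3)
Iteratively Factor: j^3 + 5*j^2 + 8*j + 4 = (j + 1)*(j^2 + 4*j + 4) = (j + 1)*(j + 2)*(j + 2)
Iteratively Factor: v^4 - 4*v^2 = (v - 2)*(v^3 + 2*v^2) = v*(v - 2)*(v^2 + 2*v) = v*(v - 2)*(v + 2)*(v)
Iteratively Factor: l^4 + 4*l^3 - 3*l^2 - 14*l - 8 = (l - 2)*(l^3 + 6*l^2 + 9*l + 4) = (l - 2)*(l + 1)*(l^2 + 5*l + 4) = (l - 2)*(l + 1)^2*(l + 4)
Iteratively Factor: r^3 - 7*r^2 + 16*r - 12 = (r - 2)*(r^2 - 5*r + 6) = (r - 3)*(r - 2)*(r - 2)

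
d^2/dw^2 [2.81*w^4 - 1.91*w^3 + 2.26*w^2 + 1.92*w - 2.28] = 33.72*w^2 - 11.46*w + 4.52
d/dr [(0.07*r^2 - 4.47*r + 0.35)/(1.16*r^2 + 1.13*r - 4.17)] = (5.2643*r^2 - 1.3958*r + 18.2444)/(1.3456*r^4 + 2.6216*r^3 - 8.3975*r^2 - 9.4242*r + 17.3889)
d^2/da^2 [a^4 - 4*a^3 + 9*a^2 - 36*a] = 12*a^2 - 24*a + 18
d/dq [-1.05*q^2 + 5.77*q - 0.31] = 5.77 - 2.1*q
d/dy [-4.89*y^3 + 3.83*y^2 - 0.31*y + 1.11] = -14.67*y^2 + 7.66*y - 0.31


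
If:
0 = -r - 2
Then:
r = -2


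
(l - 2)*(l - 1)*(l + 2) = l^3 - l^2 - 4*l + 4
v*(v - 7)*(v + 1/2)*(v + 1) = v^4 - 11*v^3/2 - 10*v^2 - 7*v/2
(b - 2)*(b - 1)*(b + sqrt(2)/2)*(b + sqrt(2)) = b^4 - 3*b^3 + 3*sqrt(2)*b^3/2 - 9*sqrt(2)*b^2/2 + 3*b^2 - 3*b + 3*sqrt(2)*b + 2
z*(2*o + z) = 2*o*z + z^2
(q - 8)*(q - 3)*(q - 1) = q^3 - 12*q^2 + 35*q - 24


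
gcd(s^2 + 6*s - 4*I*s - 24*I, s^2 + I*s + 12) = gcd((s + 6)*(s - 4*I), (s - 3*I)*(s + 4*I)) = 1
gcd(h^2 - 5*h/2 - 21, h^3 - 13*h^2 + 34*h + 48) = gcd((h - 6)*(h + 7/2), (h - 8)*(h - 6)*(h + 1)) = h - 6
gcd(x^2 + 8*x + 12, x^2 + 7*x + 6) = x + 6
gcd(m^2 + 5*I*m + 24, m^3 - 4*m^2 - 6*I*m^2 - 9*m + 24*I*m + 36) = m - 3*I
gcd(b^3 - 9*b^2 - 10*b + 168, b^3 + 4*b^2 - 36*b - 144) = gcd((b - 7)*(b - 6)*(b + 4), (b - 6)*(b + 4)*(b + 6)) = b^2 - 2*b - 24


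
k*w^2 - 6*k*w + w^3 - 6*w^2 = w*(k + w)*(w - 6)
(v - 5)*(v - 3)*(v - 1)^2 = v^4 - 10*v^3 + 32*v^2 - 38*v + 15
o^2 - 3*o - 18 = (o - 6)*(o + 3)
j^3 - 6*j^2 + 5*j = j*(j - 5)*(j - 1)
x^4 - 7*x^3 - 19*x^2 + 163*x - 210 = (x - 7)*(x - 3)*(x - 2)*(x + 5)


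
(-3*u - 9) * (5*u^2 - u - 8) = -15*u^3 - 42*u^2 + 33*u + 72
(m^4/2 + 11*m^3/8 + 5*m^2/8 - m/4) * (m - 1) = m^5/2 + 7*m^4/8 - 3*m^3/4 - 7*m^2/8 + m/4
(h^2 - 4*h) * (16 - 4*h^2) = -4*h^4 + 16*h^3 + 16*h^2 - 64*h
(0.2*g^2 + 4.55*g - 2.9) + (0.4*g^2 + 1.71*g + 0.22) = 0.6*g^2 + 6.26*g - 2.68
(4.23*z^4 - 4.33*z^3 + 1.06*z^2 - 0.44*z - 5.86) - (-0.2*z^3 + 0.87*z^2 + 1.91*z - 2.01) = 4.23*z^4 - 4.13*z^3 + 0.19*z^2 - 2.35*z - 3.85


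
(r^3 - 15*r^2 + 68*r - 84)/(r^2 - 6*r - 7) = (r^2 - 8*r + 12)/(r + 1)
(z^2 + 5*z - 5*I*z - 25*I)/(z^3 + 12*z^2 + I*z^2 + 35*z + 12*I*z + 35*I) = (z - 5*I)/(z^2 + z*(7 + I) + 7*I)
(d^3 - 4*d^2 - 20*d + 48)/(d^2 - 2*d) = d - 2 - 24/d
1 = 1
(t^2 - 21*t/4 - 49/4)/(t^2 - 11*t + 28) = (t + 7/4)/(t - 4)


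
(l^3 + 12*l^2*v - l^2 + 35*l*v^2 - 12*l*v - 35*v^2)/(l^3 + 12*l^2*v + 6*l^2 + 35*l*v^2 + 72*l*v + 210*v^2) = (l - 1)/(l + 6)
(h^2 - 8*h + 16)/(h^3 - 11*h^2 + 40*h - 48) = 1/(h - 3)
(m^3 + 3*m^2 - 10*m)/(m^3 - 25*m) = (m - 2)/(m - 5)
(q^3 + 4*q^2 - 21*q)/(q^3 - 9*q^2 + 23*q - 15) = q*(q + 7)/(q^2 - 6*q + 5)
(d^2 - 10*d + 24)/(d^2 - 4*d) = (d - 6)/d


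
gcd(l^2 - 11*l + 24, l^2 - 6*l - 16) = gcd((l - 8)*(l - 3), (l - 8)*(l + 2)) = l - 8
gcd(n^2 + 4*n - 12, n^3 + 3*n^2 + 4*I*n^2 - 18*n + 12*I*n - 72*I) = n + 6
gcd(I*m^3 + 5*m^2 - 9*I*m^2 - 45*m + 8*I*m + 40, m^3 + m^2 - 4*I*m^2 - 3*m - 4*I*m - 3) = 1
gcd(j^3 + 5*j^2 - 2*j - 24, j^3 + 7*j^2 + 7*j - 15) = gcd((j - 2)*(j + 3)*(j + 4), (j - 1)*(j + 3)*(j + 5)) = j + 3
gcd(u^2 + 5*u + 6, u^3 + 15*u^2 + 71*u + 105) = u + 3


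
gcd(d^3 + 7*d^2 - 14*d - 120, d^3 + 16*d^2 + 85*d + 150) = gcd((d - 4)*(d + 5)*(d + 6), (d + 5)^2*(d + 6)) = d^2 + 11*d + 30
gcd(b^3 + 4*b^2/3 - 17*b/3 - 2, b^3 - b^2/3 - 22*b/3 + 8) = b^2 + b - 6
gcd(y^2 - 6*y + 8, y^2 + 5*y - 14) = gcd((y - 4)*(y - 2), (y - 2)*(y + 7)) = y - 2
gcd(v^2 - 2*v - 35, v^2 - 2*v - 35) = v^2 - 2*v - 35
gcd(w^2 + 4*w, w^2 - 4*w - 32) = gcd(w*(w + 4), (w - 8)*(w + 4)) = w + 4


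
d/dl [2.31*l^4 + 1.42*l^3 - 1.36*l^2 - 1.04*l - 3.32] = 9.24*l^3 + 4.26*l^2 - 2.72*l - 1.04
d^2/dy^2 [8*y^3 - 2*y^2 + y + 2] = 48*y - 4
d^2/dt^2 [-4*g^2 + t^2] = 2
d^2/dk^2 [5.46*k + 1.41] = 0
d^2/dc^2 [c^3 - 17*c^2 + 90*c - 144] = 6*c - 34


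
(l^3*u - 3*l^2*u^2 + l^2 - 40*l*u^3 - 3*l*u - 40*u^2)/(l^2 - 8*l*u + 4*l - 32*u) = (l^2*u + 5*l*u^2 + l + 5*u)/(l + 4)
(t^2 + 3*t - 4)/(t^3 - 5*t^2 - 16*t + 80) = (t - 1)/(t^2 - 9*t + 20)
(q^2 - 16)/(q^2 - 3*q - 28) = (q - 4)/(q - 7)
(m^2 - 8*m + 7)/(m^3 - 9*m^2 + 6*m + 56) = (m - 1)/(m^2 - 2*m - 8)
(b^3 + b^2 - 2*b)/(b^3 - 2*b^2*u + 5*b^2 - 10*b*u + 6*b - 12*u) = b*(1 - b)/(-b^2 + 2*b*u - 3*b + 6*u)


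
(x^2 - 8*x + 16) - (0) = x^2 - 8*x + 16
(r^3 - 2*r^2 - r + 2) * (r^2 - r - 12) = r^5 - 3*r^4 - 11*r^3 + 27*r^2 + 10*r - 24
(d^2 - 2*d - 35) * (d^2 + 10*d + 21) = d^4 + 8*d^3 - 34*d^2 - 392*d - 735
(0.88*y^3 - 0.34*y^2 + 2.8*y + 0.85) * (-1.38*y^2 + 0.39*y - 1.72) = -1.2144*y^5 + 0.8124*y^4 - 5.5102*y^3 + 0.5038*y^2 - 4.4845*y - 1.462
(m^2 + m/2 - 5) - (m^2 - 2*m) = 5*m/2 - 5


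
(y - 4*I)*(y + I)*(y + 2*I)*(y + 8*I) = y^4 + 7*I*y^3 + 18*y^2 + 88*I*y - 64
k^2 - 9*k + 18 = (k - 6)*(k - 3)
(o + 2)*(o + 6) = o^2 + 8*o + 12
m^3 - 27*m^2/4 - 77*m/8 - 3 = (m - 8)*(m + 1/2)*(m + 3/4)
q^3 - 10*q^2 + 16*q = q*(q - 8)*(q - 2)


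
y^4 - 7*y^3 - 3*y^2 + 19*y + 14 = (y - 7)*(y - 2)*(y + 1)^2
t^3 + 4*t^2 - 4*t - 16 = (t - 2)*(t + 2)*(t + 4)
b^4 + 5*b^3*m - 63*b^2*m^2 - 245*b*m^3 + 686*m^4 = (b - 7*m)*(b - 2*m)*(b + 7*m)^2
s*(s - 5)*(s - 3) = s^3 - 8*s^2 + 15*s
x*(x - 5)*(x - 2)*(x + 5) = x^4 - 2*x^3 - 25*x^2 + 50*x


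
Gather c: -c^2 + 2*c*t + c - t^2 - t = -c^2 + c*(2*t + 1) - t^2 - t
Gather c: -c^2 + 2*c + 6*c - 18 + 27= -c^2 + 8*c + 9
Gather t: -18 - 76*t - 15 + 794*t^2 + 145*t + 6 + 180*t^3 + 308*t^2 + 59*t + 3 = 180*t^3 + 1102*t^2 + 128*t - 24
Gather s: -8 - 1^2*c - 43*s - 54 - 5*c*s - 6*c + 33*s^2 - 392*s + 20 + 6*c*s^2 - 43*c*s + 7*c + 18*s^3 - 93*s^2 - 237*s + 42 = 18*s^3 + s^2*(6*c - 60) + s*(-48*c - 672)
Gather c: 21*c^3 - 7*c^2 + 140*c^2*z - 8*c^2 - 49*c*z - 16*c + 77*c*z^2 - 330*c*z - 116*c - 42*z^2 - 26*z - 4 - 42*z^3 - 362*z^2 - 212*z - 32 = 21*c^3 + c^2*(140*z - 15) + c*(77*z^2 - 379*z - 132) - 42*z^3 - 404*z^2 - 238*z - 36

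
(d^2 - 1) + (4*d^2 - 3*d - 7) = 5*d^2 - 3*d - 8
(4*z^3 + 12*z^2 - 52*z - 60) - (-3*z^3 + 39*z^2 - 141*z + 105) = 7*z^3 - 27*z^2 + 89*z - 165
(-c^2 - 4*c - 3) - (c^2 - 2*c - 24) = -2*c^2 - 2*c + 21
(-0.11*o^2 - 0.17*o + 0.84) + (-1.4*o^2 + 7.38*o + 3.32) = -1.51*o^2 + 7.21*o + 4.16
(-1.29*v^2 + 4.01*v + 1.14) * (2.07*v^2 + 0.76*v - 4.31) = -2.6703*v^4 + 7.3203*v^3 + 10.9673*v^2 - 16.4167*v - 4.9134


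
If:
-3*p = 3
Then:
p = -1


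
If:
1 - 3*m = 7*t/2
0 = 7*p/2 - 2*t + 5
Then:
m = 1/3 - 7*t/6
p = 4*t/7 - 10/7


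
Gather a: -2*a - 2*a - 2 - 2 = -4*a - 4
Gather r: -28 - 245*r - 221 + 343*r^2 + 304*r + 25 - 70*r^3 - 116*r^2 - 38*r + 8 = -70*r^3 + 227*r^2 + 21*r - 216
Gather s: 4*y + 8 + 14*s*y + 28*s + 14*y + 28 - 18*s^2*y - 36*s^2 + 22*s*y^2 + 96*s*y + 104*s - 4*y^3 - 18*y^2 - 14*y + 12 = s^2*(-18*y - 36) + s*(22*y^2 + 110*y + 132) - 4*y^3 - 18*y^2 + 4*y + 48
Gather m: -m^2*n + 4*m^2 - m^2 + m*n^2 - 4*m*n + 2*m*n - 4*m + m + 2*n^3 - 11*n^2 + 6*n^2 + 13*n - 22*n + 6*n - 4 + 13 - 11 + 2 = m^2*(3 - n) + m*(n^2 - 2*n - 3) + 2*n^3 - 5*n^2 - 3*n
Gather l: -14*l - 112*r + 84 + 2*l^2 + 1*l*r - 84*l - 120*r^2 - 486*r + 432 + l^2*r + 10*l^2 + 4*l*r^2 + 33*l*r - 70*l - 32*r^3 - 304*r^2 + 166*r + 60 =l^2*(r + 12) + l*(4*r^2 + 34*r - 168) - 32*r^3 - 424*r^2 - 432*r + 576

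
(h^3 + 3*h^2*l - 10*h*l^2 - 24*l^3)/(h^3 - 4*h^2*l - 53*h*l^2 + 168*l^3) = (h^2 + 6*h*l + 8*l^2)/(h^2 - h*l - 56*l^2)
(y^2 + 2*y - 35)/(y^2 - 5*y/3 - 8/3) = 3*(-y^2 - 2*y + 35)/(-3*y^2 + 5*y + 8)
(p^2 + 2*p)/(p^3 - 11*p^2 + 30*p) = (p + 2)/(p^2 - 11*p + 30)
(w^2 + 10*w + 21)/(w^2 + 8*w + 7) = (w + 3)/(w + 1)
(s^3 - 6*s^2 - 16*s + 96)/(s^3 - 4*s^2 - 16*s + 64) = (s - 6)/(s - 4)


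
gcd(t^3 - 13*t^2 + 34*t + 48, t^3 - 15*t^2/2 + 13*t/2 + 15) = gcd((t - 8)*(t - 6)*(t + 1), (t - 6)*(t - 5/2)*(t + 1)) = t^2 - 5*t - 6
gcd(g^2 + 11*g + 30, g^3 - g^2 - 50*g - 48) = g + 6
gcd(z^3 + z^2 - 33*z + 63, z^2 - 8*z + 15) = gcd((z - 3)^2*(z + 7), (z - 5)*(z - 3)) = z - 3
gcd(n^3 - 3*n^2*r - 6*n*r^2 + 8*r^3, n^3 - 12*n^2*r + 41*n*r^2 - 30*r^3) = -n + r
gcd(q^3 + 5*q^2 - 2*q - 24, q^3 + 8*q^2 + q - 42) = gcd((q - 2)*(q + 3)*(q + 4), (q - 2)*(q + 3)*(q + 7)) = q^2 + q - 6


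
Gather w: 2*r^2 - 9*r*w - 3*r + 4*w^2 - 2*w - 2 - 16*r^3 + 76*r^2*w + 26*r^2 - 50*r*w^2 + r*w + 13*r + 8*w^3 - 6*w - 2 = -16*r^3 + 28*r^2 + 10*r + 8*w^3 + w^2*(4 - 50*r) + w*(76*r^2 - 8*r - 8) - 4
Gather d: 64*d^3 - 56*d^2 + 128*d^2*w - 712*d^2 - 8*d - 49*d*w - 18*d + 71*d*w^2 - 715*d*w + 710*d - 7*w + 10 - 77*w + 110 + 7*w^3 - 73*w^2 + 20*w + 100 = 64*d^3 + d^2*(128*w - 768) + d*(71*w^2 - 764*w + 684) + 7*w^3 - 73*w^2 - 64*w + 220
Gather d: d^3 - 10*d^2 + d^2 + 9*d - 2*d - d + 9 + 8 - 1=d^3 - 9*d^2 + 6*d + 16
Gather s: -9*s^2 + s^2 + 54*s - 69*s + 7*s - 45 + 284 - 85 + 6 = -8*s^2 - 8*s + 160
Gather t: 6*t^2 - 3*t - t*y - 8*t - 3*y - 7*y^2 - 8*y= 6*t^2 + t*(-y - 11) - 7*y^2 - 11*y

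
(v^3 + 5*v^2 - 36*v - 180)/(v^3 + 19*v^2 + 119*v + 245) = (v^2 - 36)/(v^2 + 14*v + 49)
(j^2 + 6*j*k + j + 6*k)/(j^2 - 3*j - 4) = (j + 6*k)/(j - 4)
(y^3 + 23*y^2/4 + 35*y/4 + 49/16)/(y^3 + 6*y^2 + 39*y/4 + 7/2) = (y + 7/4)/(y + 2)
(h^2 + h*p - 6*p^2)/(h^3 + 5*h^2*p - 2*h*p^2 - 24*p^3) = 1/(h + 4*p)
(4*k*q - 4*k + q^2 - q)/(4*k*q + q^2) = (q - 1)/q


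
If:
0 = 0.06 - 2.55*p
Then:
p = 0.02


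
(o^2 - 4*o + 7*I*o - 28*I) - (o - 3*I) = o^2 - 5*o + 7*I*o - 25*I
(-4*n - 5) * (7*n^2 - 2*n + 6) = -28*n^3 - 27*n^2 - 14*n - 30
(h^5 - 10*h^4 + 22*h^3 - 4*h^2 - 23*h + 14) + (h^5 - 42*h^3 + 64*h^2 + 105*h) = 2*h^5 - 10*h^4 - 20*h^3 + 60*h^2 + 82*h + 14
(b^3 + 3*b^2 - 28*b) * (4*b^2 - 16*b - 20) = 4*b^5 - 4*b^4 - 180*b^3 + 388*b^2 + 560*b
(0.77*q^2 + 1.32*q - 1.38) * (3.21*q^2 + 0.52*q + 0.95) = 2.4717*q^4 + 4.6376*q^3 - 3.0119*q^2 + 0.5364*q - 1.311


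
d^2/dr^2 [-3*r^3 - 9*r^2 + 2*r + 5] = -18*r - 18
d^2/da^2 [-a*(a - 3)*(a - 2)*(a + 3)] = -12*a^2 + 12*a + 18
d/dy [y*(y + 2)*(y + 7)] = 3*y^2 + 18*y + 14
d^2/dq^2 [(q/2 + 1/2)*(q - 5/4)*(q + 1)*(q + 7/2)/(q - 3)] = (12*q^4 - 79*q^3 + 63*q^2 + 459*q - 55)/(4*(q^3 - 9*q^2 + 27*q - 27))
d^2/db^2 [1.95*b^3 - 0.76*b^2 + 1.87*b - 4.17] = 11.7*b - 1.52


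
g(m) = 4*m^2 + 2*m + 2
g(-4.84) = 86.02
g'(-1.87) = -12.96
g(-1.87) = 12.25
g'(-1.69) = -11.52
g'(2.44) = 21.52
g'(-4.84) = -36.72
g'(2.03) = 18.24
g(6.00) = 158.00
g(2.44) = 30.69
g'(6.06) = 50.48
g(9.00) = 344.00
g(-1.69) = 10.04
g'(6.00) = 50.00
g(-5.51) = 112.42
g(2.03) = 22.54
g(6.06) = 161.01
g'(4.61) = 38.88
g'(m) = 8*m + 2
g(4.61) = 96.23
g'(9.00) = 74.00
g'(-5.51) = -42.08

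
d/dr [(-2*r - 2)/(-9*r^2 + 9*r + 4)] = 2*(-9*r^2 - 18*r + 5)/(81*r^4 - 162*r^3 + 9*r^2 + 72*r + 16)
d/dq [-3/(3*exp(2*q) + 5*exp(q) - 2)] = (18*exp(q) + 15)*exp(q)/(3*exp(2*q) + 5*exp(q) - 2)^2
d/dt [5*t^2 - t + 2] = 10*t - 1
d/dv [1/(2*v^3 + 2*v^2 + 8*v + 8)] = (-3*v^2/2 - v - 2)/(v^3 + v^2 + 4*v + 4)^2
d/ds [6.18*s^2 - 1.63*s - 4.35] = 12.36*s - 1.63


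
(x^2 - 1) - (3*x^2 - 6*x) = -2*x^2 + 6*x - 1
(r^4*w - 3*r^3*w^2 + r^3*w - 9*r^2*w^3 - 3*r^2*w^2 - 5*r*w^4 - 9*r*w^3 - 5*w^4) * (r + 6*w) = r^5*w + 3*r^4*w^2 + r^4*w - 27*r^3*w^3 + 3*r^3*w^2 - 59*r^2*w^4 - 27*r^2*w^3 - 30*r*w^5 - 59*r*w^4 - 30*w^5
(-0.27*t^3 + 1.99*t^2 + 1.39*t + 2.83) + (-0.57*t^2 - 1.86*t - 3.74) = -0.27*t^3 + 1.42*t^2 - 0.47*t - 0.91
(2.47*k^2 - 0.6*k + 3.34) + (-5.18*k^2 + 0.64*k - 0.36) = -2.71*k^2 + 0.04*k + 2.98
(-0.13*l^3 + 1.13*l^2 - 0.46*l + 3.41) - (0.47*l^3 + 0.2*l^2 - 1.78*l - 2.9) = -0.6*l^3 + 0.93*l^2 + 1.32*l + 6.31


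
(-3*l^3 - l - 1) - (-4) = -3*l^3 - l + 3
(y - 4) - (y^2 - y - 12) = -y^2 + 2*y + 8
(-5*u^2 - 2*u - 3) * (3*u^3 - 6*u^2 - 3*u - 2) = -15*u^5 + 24*u^4 + 18*u^3 + 34*u^2 + 13*u + 6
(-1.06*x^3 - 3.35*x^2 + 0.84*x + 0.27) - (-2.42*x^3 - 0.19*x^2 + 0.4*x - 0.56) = 1.36*x^3 - 3.16*x^2 + 0.44*x + 0.83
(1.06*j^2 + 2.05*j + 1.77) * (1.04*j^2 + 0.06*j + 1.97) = 1.1024*j^4 + 2.1956*j^3 + 4.052*j^2 + 4.1447*j + 3.4869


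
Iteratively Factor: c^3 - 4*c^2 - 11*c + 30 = (c - 2)*(c^2 - 2*c - 15) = (c - 2)*(c + 3)*(c - 5)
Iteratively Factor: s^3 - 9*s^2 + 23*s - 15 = (s - 1)*(s^2 - 8*s + 15) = (s - 5)*(s - 1)*(s - 3)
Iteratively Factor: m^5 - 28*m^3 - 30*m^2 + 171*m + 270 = (m + 3)*(m^4 - 3*m^3 - 19*m^2 + 27*m + 90) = (m - 3)*(m + 3)*(m^3 - 19*m - 30) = (m - 5)*(m - 3)*(m + 3)*(m^2 + 5*m + 6) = (m - 5)*(m - 3)*(m + 2)*(m + 3)*(m + 3)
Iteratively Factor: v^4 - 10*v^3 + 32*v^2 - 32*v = (v)*(v^3 - 10*v^2 + 32*v - 32) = v*(v - 2)*(v^2 - 8*v + 16) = v*(v - 4)*(v - 2)*(v - 4)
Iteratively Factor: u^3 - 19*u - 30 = (u + 3)*(u^2 - 3*u - 10) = (u + 2)*(u + 3)*(u - 5)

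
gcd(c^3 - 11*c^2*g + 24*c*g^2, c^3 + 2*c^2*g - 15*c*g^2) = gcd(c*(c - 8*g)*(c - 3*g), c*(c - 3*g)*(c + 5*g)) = c^2 - 3*c*g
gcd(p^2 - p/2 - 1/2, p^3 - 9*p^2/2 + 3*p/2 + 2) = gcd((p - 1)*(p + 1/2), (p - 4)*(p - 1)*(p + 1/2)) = p^2 - p/2 - 1/2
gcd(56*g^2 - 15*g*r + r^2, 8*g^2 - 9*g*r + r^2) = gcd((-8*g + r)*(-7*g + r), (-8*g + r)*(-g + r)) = -8*g + r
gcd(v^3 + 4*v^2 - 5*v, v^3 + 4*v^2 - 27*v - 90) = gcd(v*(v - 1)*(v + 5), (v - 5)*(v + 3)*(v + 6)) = 1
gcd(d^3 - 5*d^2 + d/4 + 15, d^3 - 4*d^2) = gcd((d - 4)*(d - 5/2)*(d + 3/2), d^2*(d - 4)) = d - 4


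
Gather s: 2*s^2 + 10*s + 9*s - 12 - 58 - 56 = 2*s^2 + 19*s - 126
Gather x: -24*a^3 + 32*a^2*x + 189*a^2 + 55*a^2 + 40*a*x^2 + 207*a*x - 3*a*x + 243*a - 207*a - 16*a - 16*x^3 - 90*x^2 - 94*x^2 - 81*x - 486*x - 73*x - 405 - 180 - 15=-24*a^3 + 244*a^2 + 20*a - 16*x^3 + x^2*(40*a - 184) + x*(32*a^2 + 204*a - 640) - 600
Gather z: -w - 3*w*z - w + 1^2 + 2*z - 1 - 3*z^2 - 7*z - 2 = -2*w - 3*z^2 + z*(-3*w - 5) - 2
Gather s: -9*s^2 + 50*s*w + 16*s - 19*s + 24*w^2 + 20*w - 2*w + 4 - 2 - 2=-9*s^2 + s*(50*w - 3) + 24*w^2 + 18*w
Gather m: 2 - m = 2 - m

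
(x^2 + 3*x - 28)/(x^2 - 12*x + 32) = (x + 7)/(x - 8)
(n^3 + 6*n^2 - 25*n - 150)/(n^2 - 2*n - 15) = (n^2 + 11*n + 30)/(n + 3)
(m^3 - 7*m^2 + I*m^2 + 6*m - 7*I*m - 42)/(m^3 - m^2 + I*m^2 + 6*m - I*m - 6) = (m - 7)/(m - 1)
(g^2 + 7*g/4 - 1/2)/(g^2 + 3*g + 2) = (g - 1/4)/(g + 1)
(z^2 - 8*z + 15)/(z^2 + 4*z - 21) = (z - 5)/(z + 7)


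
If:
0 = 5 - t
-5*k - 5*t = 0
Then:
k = -5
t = 5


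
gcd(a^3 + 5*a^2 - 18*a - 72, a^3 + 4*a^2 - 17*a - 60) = a^2 - a - 12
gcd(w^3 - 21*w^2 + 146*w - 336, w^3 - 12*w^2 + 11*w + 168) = w^2 - 15*w + 56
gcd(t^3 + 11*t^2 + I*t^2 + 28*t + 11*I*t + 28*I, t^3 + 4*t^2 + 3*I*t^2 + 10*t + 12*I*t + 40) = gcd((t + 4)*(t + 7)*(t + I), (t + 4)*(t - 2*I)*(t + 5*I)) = t + 4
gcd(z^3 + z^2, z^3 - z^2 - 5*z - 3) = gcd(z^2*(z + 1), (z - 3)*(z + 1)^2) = z + 1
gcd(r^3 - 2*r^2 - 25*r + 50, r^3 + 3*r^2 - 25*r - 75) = r^2 - 25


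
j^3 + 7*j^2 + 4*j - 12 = (j - 1)*(j + 2)*(j + 6)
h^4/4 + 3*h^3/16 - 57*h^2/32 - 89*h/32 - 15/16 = (h/2 + 1/4)*(h/2 + 1)*(h - 3)*(h + 5/4)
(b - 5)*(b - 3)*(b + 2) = b^3 - 6*b^2 - b + 30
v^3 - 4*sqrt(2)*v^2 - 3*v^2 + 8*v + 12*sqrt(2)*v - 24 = (v - 3)*(v - 2*sqrt(2))^2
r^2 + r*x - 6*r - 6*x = (r - 6)*(r + x)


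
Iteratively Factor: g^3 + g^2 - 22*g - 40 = (g + 4)*(g^2 - 3*g - 10) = (g + 2)*(g + 4)*(g - 5)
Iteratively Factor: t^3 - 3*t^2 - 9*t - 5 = (t + 1)*(t^2 - 4*t - 5) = (t - 5)*(t + 1)*(t + 1)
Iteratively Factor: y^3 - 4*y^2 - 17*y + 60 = (y + 4)*(y^2 - 8*y + 15) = (y - 5)*(y + 4)*(y - 3)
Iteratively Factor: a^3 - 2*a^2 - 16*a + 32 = (a + 4)*(a^2 - 6*a + 8) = (a - 2)*(a + 4)*(a - 4)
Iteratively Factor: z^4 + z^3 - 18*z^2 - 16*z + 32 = (z + 4)*(z^3 - 3*z^2 - 6*z + 8) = (z - 1)*(z + 4)*(z^2 - 2*z - 8) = (z - 4)*(z - 1)*(z + 4)*(z + 2)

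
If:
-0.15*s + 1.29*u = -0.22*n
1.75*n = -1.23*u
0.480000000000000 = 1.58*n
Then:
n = 0.30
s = -3.27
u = -0.43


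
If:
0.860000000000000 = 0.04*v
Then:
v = 21.50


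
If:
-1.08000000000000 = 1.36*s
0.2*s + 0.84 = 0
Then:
No Solution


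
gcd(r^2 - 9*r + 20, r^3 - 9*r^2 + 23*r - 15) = r - 5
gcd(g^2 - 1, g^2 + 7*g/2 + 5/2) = g + 1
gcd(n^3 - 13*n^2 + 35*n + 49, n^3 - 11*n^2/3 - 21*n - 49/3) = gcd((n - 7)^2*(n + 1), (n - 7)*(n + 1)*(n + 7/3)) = n^2 - 6*n - 7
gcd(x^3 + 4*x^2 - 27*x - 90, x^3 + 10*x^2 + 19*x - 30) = x + 6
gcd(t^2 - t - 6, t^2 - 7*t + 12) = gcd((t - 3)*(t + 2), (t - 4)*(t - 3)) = t - 3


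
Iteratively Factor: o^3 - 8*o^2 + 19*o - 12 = (o - 1)*(o^2 - 7*o + 12) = (o - 4)*(o - 1)*(o - 3)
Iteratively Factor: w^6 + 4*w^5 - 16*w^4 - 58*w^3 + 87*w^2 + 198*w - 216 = (w - 1)*(w^5 + 5*w^4 - 11*w^3 - 69*w^2 + 18*w + 216) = (w - 3)*(w - 1)*(w^4 + 8*w^3 + 13*w^2 - 30*w - 72) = (w - 3)*(w - 2)*(w - 1)*(w^3 + 10*w^2 + 33*w + 36) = (w - 3)*(w - 2)*(w - 1)*(w + 3)*(w^2 + 7*w + 12) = (w - 3)*(w - 2)*(w - 1)*(w + 3)*(w + 4)*(w + 3)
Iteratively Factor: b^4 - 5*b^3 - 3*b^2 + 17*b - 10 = (b - 1)*(b^3 - 4*b^2 - 7*b + 10) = (b - 1)^2*(b^2 - 3*b - 10) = (b - 1)^2*(b + 2)*(b - 5)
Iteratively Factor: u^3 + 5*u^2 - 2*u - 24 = (u + 3)*(u^2 + 2*u - 8) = (u - 2)*(u + 3)*(u + 4)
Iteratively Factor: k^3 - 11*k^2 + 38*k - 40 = (k - 2)*(k^2 - 9*k + 20) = (k - 4)*(k - 2)*(k - 5)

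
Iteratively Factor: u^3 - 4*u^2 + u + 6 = (u - 2)*(u^2 - 2*u - 3) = (u - 2)*(u + 1)*(u - 3)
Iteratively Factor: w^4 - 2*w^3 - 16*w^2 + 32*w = (w + 4)*(w^3 - 6*w^2 + 8*w) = (w - 4)*(w + 4)*(w^2 - 2*w) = (w - 4)*(w - 2)*(w + 4)*(w)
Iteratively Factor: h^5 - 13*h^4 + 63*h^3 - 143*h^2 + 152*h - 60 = (h - 3)*(h^4 - 10*h^3 + 33*h^2 - 44*h + 20) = (h - 5)*(h - 3)*(h^3 - 5*h^2 + 8*h - 4) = (h - 5)*(h - 3)*(h - 1)*(h^2 - 4*h + 4) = (h - 5)*(h - 3)*(h - 2)*(h - 1)*(h - 2)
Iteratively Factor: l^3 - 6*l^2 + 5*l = (l - 5)*(l^2 - l) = l*(l - 5)*(l - 1)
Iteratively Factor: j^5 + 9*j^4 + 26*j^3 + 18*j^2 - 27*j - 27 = (j + 3)*(j^4 + 6*j^3 + 8*j^2 - 6*j - 9) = (j + 3)^2*(j^3 + 3*j^2 - j - 3) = (j + 3)^3*(j^2 - 1) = (j - 1)*(j + 3)^3*(j + 1)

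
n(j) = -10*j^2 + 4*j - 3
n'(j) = 4 - 20*j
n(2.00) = -35.00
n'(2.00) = -36.00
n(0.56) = -3.90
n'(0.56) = -7.20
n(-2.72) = -87.86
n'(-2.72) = 58.40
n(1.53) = -20.29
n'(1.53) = -26.60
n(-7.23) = -554.65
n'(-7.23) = 148.60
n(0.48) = -3.38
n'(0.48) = -5.60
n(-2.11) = -55.96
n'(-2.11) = 46.20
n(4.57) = -193.57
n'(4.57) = -87.40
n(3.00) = -81.00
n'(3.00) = -56.00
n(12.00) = -1395.00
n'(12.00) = -236.00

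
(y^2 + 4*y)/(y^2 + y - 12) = y/(y - 3)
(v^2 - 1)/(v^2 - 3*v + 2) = (v + 1)/(v - 2)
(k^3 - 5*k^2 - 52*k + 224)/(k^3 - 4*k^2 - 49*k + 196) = (k - 8)/(k - 7)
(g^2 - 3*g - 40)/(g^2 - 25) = (g - 8)/(g - 5)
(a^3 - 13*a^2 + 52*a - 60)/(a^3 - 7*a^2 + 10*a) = (a - 6)/a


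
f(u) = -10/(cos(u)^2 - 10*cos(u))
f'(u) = -10*(2*sin(u)*cos(u) - 10*sin(u))/(cos(u)^2 - 10*cos(u))^2 = 20*(5 - cos(u))*sin(u)/((cos(u) - 10)^2*cos(u)^2)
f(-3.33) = -0.93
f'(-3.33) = 0.19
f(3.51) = -0.98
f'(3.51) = -0.41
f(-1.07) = 2.19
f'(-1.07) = -3.80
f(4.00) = -1.44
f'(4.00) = -1.76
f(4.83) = 8.62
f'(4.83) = -72.12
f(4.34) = -2.65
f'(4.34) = -7.03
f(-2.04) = -2.12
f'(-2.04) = -4.35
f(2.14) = -1.76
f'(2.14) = 2.89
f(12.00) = 1.29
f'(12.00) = -0.75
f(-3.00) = -0.92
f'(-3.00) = -0.14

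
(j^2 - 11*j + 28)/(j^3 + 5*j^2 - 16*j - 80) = (j - 7)/(j^2 + 9*j + 20)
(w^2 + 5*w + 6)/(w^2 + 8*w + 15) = (w + 2)/(w + 5)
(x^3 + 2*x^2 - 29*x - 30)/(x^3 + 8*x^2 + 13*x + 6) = (x - 5)/(x + 1)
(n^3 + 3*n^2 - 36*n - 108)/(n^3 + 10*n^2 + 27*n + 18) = (n - 6)/(n + 1)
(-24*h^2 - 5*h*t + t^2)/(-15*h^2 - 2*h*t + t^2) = (-8*h + t)/(-5*h + t)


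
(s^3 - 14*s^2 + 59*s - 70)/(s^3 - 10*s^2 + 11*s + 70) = (s - 2)/(s + 2)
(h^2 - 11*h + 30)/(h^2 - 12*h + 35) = (h - 6)/(h - 7)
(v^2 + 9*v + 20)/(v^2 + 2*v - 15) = (v + 4)/(v - 3)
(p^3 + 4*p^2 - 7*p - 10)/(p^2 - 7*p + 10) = (p^2 + 6*p + 5)/(p - 5)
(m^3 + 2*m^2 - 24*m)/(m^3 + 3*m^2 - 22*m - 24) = m/(m + 1)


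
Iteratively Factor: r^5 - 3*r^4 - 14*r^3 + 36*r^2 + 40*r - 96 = (r - 2)*(r^4 - r^3 - 16*r^2 + 4*r + 48) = (r - 2)*(r + 2)*(r^3 - 3*r^2 - 10*r + 24) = (r - 4)*(r - 2)*(r + 2)*(r^2 + r - 6) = (r - 4)*(r - 2)*(r + 2)*(r + 3)*(r - 2)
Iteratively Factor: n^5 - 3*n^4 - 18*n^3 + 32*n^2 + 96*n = (n + 3)*(n^4 - 6*n^3 + 32*n) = (n + 2)*(n + 3)*(n^3 - 8*n^2 + 16*n) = n*(n + 2)*(n + 3)*(n^2 - 8*n + 16) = n*(n - 4)*(n + 2)*(n + 3)*(n - 4)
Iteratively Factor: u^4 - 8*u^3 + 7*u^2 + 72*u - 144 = (u - 4)*(u^3 - 4*u^2 - 9*u + 36) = (u - 4)*(u - 3)*(u^2 - u - 12) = (u - 4)^2*(u - 3)*(u + 3)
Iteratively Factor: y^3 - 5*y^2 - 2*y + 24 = (y - 3)*(y^2 - 2*y - 8) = (y - 3)*(y + 2)*(y - 4)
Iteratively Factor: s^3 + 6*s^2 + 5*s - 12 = (s + 4)*(s^2 + 2*s - 3) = (s + 3)*(s + 4)*(s - 1)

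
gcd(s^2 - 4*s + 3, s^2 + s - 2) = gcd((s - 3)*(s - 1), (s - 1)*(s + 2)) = s - 1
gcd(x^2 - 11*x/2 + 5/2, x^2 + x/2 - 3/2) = 1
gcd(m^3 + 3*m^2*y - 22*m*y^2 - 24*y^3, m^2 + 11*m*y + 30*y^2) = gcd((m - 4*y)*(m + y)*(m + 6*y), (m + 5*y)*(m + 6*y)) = m + 6*y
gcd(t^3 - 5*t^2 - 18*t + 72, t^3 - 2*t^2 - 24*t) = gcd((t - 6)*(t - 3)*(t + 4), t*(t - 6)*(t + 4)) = t^2 - 2*t - 24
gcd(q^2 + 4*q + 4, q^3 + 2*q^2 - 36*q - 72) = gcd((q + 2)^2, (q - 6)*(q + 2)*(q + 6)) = q + 2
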